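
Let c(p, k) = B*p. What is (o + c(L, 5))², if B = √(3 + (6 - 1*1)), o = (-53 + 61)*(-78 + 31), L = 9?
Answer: 142024 - 13536*√2 ≈ 1.2288e+5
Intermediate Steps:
o = -376 (o = 8*(-47) = -376)
B = 2*√2 (B = √(3 + (6 - 1)) = √(3 + 5) = √8 = 2*√2 ≈ 2.8284)
c(p, k) = 2*p*√2 (c(p, k) = (2*√2)*p = 2*p*√2)
(o + c(L, 5))² = (-376 + 2*9*√2)² = (-376 + 18*√2)²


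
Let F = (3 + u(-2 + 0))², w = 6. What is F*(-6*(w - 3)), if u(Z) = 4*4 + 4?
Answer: -9522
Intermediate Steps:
u(Z) = 20 (u(Z) = 16 + 4 = 20)
F = 529 (F = (3 + 20)² = 23² = 529)
F*(-6*(w - 3)) = 529*(-6*(6 - 3)) = 529*(-6*3) = 529*(-18) = -9522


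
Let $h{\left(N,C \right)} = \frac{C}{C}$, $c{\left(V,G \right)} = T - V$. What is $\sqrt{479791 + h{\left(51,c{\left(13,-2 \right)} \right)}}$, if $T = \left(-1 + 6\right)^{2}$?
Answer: $4 \sqrt{29987} \approx 692.67$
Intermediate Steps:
$T = 25$ ($T = 5^{2} = 25$)
$c{\left(V,G \right)} = 25 - V$
$h{\left(N,C \right)} = 1$
$\sqrt{479791 + h{\left(51,c{\left(13,-2 \right)} \right)}} = \sqrt{479791 + 1} = \sqrt{479792} = 4 \sqrt{29987}$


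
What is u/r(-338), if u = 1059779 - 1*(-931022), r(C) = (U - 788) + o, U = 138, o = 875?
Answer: 1990801/225 ≈ 8848.0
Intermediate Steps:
r(C) = 225 (r(C) = (138 - 788) + 875 = -650 + 875 = 225)
u = 1990801 (u = 1059779 + 931022 = 1990801)
u/r(-338) = 1990801/225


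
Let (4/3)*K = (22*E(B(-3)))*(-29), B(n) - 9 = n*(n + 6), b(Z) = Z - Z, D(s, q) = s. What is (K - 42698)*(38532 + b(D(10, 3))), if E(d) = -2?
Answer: -1608364212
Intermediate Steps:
b(Z) = 0
B(n) = 9 + n*(6 + n) (B(n) = 9 + n*(n + 6) = 9 + n*(6 + n))
K = 957 (K = 3*((22*(-2))*(-29))/4 = 3*(-44*(-29))/4 = (¾)*1276 = 957)
(K - 42698)*(38532 + b(D(10, 3))) = (957 - 42698)*(38532 + 0) = -41741*38532 = -1608364212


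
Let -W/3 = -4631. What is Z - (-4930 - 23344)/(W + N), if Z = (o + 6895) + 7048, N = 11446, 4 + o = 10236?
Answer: 612598599/25339 ≈ 24176.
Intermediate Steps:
o = 10232 (o = -4 + 10236 = 10232)
W = 13893 (W = -3*(-4631) = 13893)
Z = 24175 (Z = (10232 + 6895) + 7048 = 17127 + 7048 = 24175)
Z - (-4930 - 23344)/(W + N) = 24175 - (-4930 - 23344)/(13893 + 11446) = 24175 - (-28274)/25339 = 24175 - 1*(-28274/25339) = 24175 + 28274/25339 = 612598599/25339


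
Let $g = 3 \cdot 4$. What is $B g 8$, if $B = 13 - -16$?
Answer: $2784$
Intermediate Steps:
$g = 12$
$B = 29$ ($B = 13 + 16 = 29$)
$B g 8 = 29 \cdot 12 \cdot 8 = 348 \cdot 8 = 2784$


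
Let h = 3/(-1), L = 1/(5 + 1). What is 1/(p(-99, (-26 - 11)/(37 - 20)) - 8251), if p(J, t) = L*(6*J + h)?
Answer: -2/16701 ≈ -0.00011975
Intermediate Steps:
L = ⅙ (L = 1/6 = ⅙ ≈ 0.16667)
h = -3 (h = 3*(-1) = -3)
p(J, t) = -½ + J (p(J, t) = (6*J - 3)/6 = (-3 + 6*J)/6 = -½ + J)
1/(p(-99, (-26 - 11)/(37 - 20)) - 8251) = 1/((-½ - 99) - 8251) = 1/(-199/2 - 8251) = 1/(-16701/2) = -2/16701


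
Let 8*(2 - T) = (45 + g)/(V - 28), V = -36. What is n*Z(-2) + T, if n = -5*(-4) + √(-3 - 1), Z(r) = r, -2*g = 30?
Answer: -9713/256 - 4*I ≈ -37.941 - 4.0*I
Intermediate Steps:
g = -15 (g = -½*30 = -15)
T = 527/256 (T = 2 - (45 - 15)/(8*(-36 - 28)) = 2 - 15/(4*(-64)) = 2 - 15*(-1)/(4*64) = 2 - ⅛*(-15/32) = 2 + 15/256 = 527/256 ≈ 2.0586)
n = 20 + 2*I (n = 20 + √(-4) = 20 + 2*I ≈ 20.0 + 2.0*I)
n*Z(-2) + T = (20 + 2*I)*(-2) + 527/256 = (-40 - 4*I) + 527/256 = -9713/256 - 4*I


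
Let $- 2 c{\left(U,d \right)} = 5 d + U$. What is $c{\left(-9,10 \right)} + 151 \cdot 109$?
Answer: $\frac{32877}{2} \approx 16439.0$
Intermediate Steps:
$c{\left(U,d \right)} = - \frac{5 d}{2} - \frac{U}{2}$ ($c{\left(U,d \right)} = - \frac{5 d + U}{2} = - \frac{U + 5 d}{2} = - \frac{5 d}{2} - \frac{U}{2}$)
$c{\left(-9,10 \right)} + 151 \cdot 109 = \left(\left(- \frac{5}{2}\right) 10 - - \frac{9}{2}\right) + 151 \cdot 109 = \left(-25 + \frac{9}{2}\right) + 16459 = - \frac{41}{2} + 16459 = \frac{32877}{2}$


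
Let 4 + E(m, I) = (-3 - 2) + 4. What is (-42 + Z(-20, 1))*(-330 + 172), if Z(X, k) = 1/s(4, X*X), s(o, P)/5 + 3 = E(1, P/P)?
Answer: 132799/20 ≈ 6640.0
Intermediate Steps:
E(m, I) = -5 (E(m, I) = -4 + ((-3 - 2) + 4) = -4 + (-5 + 4) = -4 - 1 = -5)
s(o, P) = -40 (s(o, P) = -15 + 5*(-5) = -15 - 25 = -40)
Z(X, k) = -1/40 (Z(X, k) = 1/(-40) = -1/40)
(-42 + Z(-20, 1))*(-330 + 172) = (-42 - 1/40)*(-330 + 172) = -1681/40*(-158) = 132799/20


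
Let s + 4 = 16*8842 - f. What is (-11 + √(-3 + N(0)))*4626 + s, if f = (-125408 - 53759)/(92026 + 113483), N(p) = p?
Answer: 18615595405/205509 + 4626*I*√3 ≈ 90583.0 + 8012.5*I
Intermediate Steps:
f = -179167/205509 ≈ -0.87182
s = 29073126379/205509 (s = -4 + (16*8842 - 1*(-179167/205509)) = -4 + (141472 + 179167/205509) = -4 + 29073948415/205509 = 29073126379/205509 ≈ 1.4147e+5)
(-11 + √(-3 + N(0)))*4626 + s = (-11 + √(-3 + 0))*4626 + 29073126379/205509 = (-11 + √(-3))*4626 + 29073126379/205509 = (-11 + I*√3)*4626 + 29073126379/205509 = (-50886 + 4626*I*√3) + 29073126379/205509 = 18615595405/205509 + 4626*I*√3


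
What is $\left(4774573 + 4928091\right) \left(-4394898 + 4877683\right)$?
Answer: $4684300639240$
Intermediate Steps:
$\left(4774573 + 4928091\right) \left(-4394898 + 4877683\right) = 9702664 \cdot 482785 = 4684300639240$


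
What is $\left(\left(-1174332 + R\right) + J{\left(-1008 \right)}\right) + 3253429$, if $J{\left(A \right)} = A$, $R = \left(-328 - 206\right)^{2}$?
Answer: $2363245$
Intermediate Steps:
$R = 285156$ ($R = \left(-534\right)^{2} = 285156$)
$\left(\left(-1174332 + R\right) + J{\left(-1008 \right)}\right) + 3253429 = \left(\left(-1174332 + 285156\right) - 1008\right) + 3253429 = \left(-889176 - 1008\right) + 3253429 = -890184 + 3253429 = 2363245$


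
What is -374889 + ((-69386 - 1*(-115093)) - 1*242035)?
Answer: -571217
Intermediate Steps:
-374889 + ((-69386 - 1*(-115093)) - 1*242035) = -374889 + ((-69386 + 115093) - 242035) = -374889 + (45707 - 242035) = -374889 - 196328 = -571217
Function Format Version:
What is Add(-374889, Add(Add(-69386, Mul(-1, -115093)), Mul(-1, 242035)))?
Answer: -571217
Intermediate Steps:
Add(-374889, Add(Add(-69386, Mul(-1, -115093)), Mul(-1, 242035))) = Add(-374889, Add(Add(-69386, 115093), -242035)) = Add(-374889, Add(45707, -242035)) = Add(-374889, -196328) = -571217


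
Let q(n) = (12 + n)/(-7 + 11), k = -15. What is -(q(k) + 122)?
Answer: -485/4 ≈ -121.25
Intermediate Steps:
q(n) = 3 + n/4 (q(n) = (12 + n)/4 = (12 + n)*(1/4) = 3 + n/4)
-(q(k) + 122) = -((3 + (1/4)*(-15)) + 122) = -((3 - 15/4) + 122) = -(-3/4 + 122) = -1*485/4 = -485/4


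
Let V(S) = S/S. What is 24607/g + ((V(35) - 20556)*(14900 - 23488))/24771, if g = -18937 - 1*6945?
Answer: 4568245191883/641123022 ≈ 7125.4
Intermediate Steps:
V(S) = 1
g = -25882 (g = -18937 - 6945 = -25882)
24607/g + ((V(35) - 20556)*(14900 - 23488))/24771 = 24607/(-25882) + ((1 - 20556)*(14900 - 23488))/24771 = 24607*(-1/25882) - 20555*(-8588)*(1/24771) = -24607/25882 + 176526340*(1/24771) = -24607/25882 + 176526340/24771 = 4568245191883/641123022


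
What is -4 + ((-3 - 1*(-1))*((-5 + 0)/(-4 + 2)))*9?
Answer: -49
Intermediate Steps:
-4 + ((-3 - 1*(-1))*((-5 + 0)/(-4 + 2)))*9 = -4 + ((-3 + 1)*(-5/(-2)))*9 = -4 - (-10)*(-1)/2*9 = -4 - 2*5/2*9 = -4 - 5*9 = -4 - 45 = -49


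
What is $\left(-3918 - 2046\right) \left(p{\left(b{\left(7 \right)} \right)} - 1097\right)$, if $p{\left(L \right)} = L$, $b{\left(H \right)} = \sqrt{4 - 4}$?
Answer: $6542508$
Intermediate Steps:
$b{\left(H \right)} = 0$ ($b{\left(H \right)} = \sqrt{0} = 0$)
$\left(-3918 - 2046\right) \left(p{\left(b{\left(7 \right)} \right)} - 1097\right) = \left(-3918 - 2046\right) \left(0 - 1097\right) = \left(-5964\right) \left(-1097\right) = 6542508$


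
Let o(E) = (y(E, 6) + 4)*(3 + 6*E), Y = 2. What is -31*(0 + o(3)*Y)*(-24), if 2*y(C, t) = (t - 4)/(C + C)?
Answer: 130200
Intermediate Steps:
y(C, t) = (-4 + t)/(4*C) (y(C, t) = ((t - 4)/(C + C))/2 = ((-4 + t)/((2*C)))/2 = ((-4 + t)*(1/(2*C)))/2 = ((-4 + t)/(2*C))/2 = (-4 + t)/(4*C))
o(E) = (3 + 6*E)*(4 + 1/(2*E)) (o(E) = ((-4 + 6)/(4*E) + 4)*(3 + 6*E) = ((1/4)*2/E + 4)*(3 + 6*E) = (1/(2*E) + 4)*(3 + 6*E) = (4 + 1/(2*E))*(3 + 6*E) = (3 + 6*E)*(4 + 1/(2*E)))
-31*(0 + o(3)*Y)*(-24) = -31*(0 + (15 + 24*3 + (3/2)/3)*2)*(-24) = -31*(0 + (15 + 72 + (3/2)*(1/3))*2)*(-24) = -31*(0 + (15 + 72 + 1/2)*2)*(-24) = -31*(0 + (175/2)*2)*(-24) = -31*(0 + 175)*(-24) = -31*175*(-24) = -5425*(-24) = 130200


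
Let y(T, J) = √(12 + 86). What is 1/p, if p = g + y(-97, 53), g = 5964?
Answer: 426/2540657 - √2/5081314 ≈ 0.00016739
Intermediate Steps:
y(T, J) = 7*√2 (y(T, J) = √98 = 7*√2)
p = 5964 + 7*√2 ≈ 5973.9
1/p = 1/(5964 + 7*√2)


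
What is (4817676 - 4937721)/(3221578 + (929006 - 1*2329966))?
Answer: -120045/1820618 ≈ -0.065936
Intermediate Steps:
(4817676 - 4937721)/(3221578 + (929006 - 1*2329966)) = -120045/(3221578 + (929006 - 2329966)) = -120045/(3221578 - 1400960) = -120045/1820618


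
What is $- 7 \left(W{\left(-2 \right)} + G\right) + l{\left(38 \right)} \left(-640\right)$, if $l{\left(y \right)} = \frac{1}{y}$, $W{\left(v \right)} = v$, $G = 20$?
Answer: $- \frac{2714}{19} \approx -142.84$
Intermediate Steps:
$- 7 \left(W{\left(-2 \right)} + G\right) + l{\left(38 \right)} \left(-640\right) = - 7 \left(-2 + 20\right) + \frac{1}{38} \left(-640\right) = \left(-7\right) 18 + \frac{1}{38} \left(-640\right) = -126 - \frac{320}{19} = - \frac{2714}{19}$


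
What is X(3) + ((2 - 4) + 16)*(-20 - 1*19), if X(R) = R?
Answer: -543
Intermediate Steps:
X(3) + ((2 - 4) + 16)*(-20 - 1*19) = 3 + ((2 - 4) + 16)*(-20 - 1*19) = 3 + (-2 + 16)*(-20 - 19) = 3 + 14*(-39) = 3 - 546 = -543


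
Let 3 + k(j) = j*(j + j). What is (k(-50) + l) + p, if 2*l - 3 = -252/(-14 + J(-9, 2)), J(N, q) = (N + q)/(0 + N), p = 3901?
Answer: 302907/34 ≈ 8909.0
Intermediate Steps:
k(j) = -3 + 2*j² (k(j) = -3 + j*(j + j) = -3 + j*(2*j) = -3 + 2*j²)
J(N, q) = (N + q)/N
l = 375/34 (l = 3/2 + (-252/(-14 + (-9 + 2)/(-9)))/2 = 3/2 + (-252/(-14 - ⅑*(-7)))/2 = 3/2 + (-252/(-14 + 7/9))/2 = 3/2 + (-252/(-119/9))/2 = 3/2 + (-252*(-9/119))/2 = 3/2 + (½)*(324/17) = 3/2 + 162/17 = 375/34 ≈ 11.029)
(k(-50) + l) + p = ((-3 + 2*(-50)²) + 375/34) + 3901 = ((-3 + 2*2500) + 375/34) + 3901 = ((-3 + 5000) + 375/34) + 3901 = (4997 + 375/34) + 3901 = 170273/34 + 3901 = 302907/34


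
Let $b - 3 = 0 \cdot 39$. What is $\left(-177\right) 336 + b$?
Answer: $-59469$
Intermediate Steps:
$b = 3$ ($b = 3 + 0 \cdot 39 = 3 + 0 = 3$)
$\left(-177\right) 336 + b = \left(-177\right) 336 + 3 = -59472 + 3 = -59469$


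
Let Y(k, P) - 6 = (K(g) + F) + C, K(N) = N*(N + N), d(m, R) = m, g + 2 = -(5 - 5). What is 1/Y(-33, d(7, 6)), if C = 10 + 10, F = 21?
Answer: 1/55 ≈ 0.018182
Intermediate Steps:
g = -2 (g = -2 - (5 - 5) = -2 - 1*0 = -2 + 0 = -2)
K(N) = 2*N² (K(N) = N*(2*N) = 2*N²)
C = 20
Y(k, P) = 55 (Y(k, P) = 6 + ((2*(-2)² + 21) + 20) = 6 + ((2*4 + 21) + 20) = 6 + ((8 + 21) + 20) = 6 + (29 + 20) = 6 + 49 = 55)
1/Y(-33, d(7, 6)) = 1/55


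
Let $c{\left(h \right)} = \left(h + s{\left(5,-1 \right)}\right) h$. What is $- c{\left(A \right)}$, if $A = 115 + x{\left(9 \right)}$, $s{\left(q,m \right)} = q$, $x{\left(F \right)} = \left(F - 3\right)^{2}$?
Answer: $-23556$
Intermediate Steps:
$x{\left(F \right)} = \left(-3 + F\right)^{2}$
$A = 151$ ($A = 115 + \left(-3 + 9\right)^{2} = 115 + 6^{2} = 115 + 36 = 151$)
$c{\left(h \right)} = h \left(5 + h\right)$ ($c{\left(h \right)} = \left(h + 5\right) h = \left(5 + h\right) h = h \left(5 + h\right)$)
$- c{\left(A \right)} = - 151 \left(5 + 151\right) = - 151 \cdot 156 = \left(-1\right) 23556 = -23556$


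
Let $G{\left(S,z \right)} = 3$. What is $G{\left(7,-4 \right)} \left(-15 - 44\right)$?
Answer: $-177$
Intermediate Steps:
$G{\left(7,-4 \right)} \left(-15 - 44\right) = 3 \left(-15 - 44\right) = 3 \left(-59\right) = -177$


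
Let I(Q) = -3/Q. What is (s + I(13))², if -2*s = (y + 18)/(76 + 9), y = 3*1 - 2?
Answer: 573049/4884100 ≈ 0.11733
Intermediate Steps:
y = 1 (y = 3 - 2 = 1)
s = -19/170 (s = -(1 + 18)/(2*(76 + 9)) = -19/(2*85) = -½*19/85 = -19/170 ≈ -0.11176)
(s + I(13))² = (-19/170 - 3/13)² = (-757/2210)² = 573049/4884100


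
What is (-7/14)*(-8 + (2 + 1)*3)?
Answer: -½ ≈ -0.50000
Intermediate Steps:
(-7/14)*(-8 + (2 + 1)*3) = (-7*1/14)*(-8 + 3*3) = -(-8 + 9)/2 = -½*1 = -½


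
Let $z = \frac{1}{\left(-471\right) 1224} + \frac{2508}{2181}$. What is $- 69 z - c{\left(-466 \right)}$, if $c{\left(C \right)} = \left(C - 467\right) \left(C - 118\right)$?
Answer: $- \frac{76133046736783}{139706136} \approx -5.4495 \cdot 10^{5}$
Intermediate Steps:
$z = \frac{481956617}{419118408}$ ($z = \left(- \frac{1}{471}\right) \frac{1}{1224} + 2508 \cdot \frac{1}{2181} = - \frac{1}{576504} + \frac{836}{727} = \frac{481956617}{419118408} \approx 1.1499$)
$c{\left(C \right)} = \left(-467 + C\right) \left(-118 + C\right)$
$- 69 z - c{\left(-466 \right)} = \left(-69\right) \frac{481956617}{419118408} - \left(55106 + \left(-466\right)^{2} - -272610\right) = - \frac{11085002191}{139706136} - \left(55106 + 217156 + 272610\right) = - \frac{11085002191}{139706136} - 544872 = - \frac{76133046736783}{139706136}$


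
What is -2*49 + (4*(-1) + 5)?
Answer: -97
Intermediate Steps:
-2*49 + (4*(-1) + 5) = -98 + (-4 + 5) = -98 + 1 = -97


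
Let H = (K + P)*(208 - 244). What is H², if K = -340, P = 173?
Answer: 36144144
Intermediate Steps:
H = 6012 (H = (-340 + 173)*(208 - 244) = -167*(-36) = 6012)
H² = 6012² = 36144144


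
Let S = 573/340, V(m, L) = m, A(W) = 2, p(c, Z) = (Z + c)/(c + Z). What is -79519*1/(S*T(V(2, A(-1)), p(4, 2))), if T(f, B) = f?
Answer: -13518230/573 ≈ -23592.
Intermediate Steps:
p(c, Z) = 1 (p(c, Z) = (Z + c)/(Z + c) = 1)
S = 573/340 (S = 573*(1/340) = 573/340 ≈ 1.6853)
-79519*1/(S*T(V(2, A(-1)), p(4, 2))) = -79519/((573/340)*2) = -79519/573/170 = -79519*170/573 = -13518230/573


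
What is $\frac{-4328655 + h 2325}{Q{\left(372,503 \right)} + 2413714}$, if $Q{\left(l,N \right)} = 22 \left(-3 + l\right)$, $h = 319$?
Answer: $- \frac{896745}{605458} \approx -1.4811$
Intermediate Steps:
$Q{\left(l,N \right)} = -66 + 22 l$
$\frac{-4328655 + h 2325}{Q{\left(372,503 \right)} + 2413714} = \frac{-4328655 + 319 \cdot 2325}{\left(-66 + 22 \cdot 372\right) + 2413714} = \frac{-4328655 + 741675}{\left(-66 + 8184\right) + 2413714} = - \frac{3586980}{8118 + 2413714} = - \frac{3586980}{2421832} = \left(-3586980\right) \frac{1}{2421832} = - \frac{896745}{605458}$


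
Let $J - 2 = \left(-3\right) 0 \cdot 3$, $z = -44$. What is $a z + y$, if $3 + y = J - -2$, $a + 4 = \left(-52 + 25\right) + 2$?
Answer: $1277$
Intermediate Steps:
$J = 2$ ($J = 2 + \left(-3\right) 0 \cdot 3 = 2 + 0 \cdot 3 = 2 + 0 = 2$)
$a = -29$ ($a = -4 + \left(\left(-52 + 25\right) + 2\right) = -4 + \left(-27 + 2\right) = -4 - 25 = -29$)
$y = 1$ ($y = -3 + \left(2 - -2\right) = -3 + \left(2 + 2\right) = -3 + 4 = 1$)
$a z + y = \left(-29\right) \left(-44\right) + 1 = 1276 + 1 = 1277$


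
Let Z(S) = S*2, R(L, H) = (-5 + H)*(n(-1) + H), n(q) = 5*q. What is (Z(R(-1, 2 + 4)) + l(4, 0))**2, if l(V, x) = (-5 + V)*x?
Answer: 4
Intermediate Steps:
l(V, x) = x*(-5 + V)
R(L, H) = (-5 + H)**2 (R(L, H) = (-5 + H)*(5*(-1) + H) = (-5 + H)*(-5 + H) = (-5 + H)**2)
Z(S) = 2*S
(Z(R(-1, 2 + 4)) + l(4, 0))**2 = (2*(25 + (2 + 4)**2 - 10*(2 + 4)) + 0*(-5 + 4))**2 = (2*(25 + 6**2 - 10*6) + 0*(-1))**2 = (2*(25 + 36 - 60) + 0)**2 = (2*1 + 0)**2 = (2 + 0)**2 = 2**2 = 4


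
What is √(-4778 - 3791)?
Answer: I*√8569 ≈ 92.569*I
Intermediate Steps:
√(-4778 - 3791) = √(-8569) = I*√8569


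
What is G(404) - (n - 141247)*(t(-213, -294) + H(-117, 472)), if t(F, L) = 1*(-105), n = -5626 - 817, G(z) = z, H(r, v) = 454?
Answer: 51544214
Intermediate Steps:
n = -6443
t(F, L) = -105
G(404) - (n - 141247)*(t(-213, -294) + H(-117, 472)) = 404 - (-6443 - 141247)*(-105 + 454) = 404 - (-147690)*349 = 404 - 1*(-51543810) = 404 + 51543810 = 51544214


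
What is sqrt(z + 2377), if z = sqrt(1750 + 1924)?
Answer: sqrt(2377 + sqrt(3674)) ≈ 49.372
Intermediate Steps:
z = sqrt(3674) ≈ 60.614
sqrt(z + 2377) = sqrt(sqrt(3674) + 2377) = sqrt(2377 + sqrt(3674))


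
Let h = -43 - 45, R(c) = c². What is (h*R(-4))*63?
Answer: -88704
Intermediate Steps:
h = -88
(h*R(-4))*63 = -88*(-4)²*63 = -88*16*63 = -1408*63 = -88704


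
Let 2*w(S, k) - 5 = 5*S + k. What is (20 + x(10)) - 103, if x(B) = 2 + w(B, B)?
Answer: -97/2 ≈ -48.500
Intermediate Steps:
w(S, k) = 5/2 + k/2 + 5*S/2 (w(S, k) = 5/2 + (5*S + k)/2 = 5/2 + (k + 5*S)/2 = 5/2 + (k/2 + 5*S/2) = 5/2 + k/2 + 5*S/2)
x(B) = 9/2 + 3*B (x(B) = 2 + (5/2 + B/2 + 5*B/2) = 2 + (5/2 + 3*B) = 9/2 + 3*B)
(20 + x(10)) - 103 = (20 + (9/2 + 3*10)) - 103 = (20 + (9/2 + 30)) - 103 = (20 + 69/2) - 103 = 109/2 - 103 = -97/2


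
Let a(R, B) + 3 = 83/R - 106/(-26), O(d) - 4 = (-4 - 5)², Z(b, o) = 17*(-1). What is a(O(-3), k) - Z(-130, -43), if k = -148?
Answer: 21054/1105 ≈ 19.053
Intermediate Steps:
Z(b, o) = -17
O(d) = 85 (O(d) = 4 + (-4 - 5)² = 4 + (-9)² = 4 + 81 = 85)
a(R, B) = 14/13 + 83/R (a(R, B) = -3 + (83/R - 106/(-26)) = -3 + (83/R - 106*(-1/26)) = -3 + (83/R + 53/13) = -3 + (53/13 + 83/R) = 14/13 + 83/R)
a(O(-3), k) - Z(-130, -43) = (14/13 + 83/85) - 1*(-17) = (14/13 + 83*(1/85)) + 17 = (14/13 + 83/85) + 17 = 2269/1105 + 17 = 21054/1105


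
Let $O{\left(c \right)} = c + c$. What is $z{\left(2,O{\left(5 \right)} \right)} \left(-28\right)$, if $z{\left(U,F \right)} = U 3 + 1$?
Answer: $-196$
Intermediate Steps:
$O{\left(c \right)} = 2 c$
$z{\left(U,F \right)} = 1 + 3 U$ ($z{\left(U,F \right)} = 3 U + 1 = 1 + 3 U$)
$z{\left(2,O{\left(5 \right)} \right)} \left(-28\right) = \left(1 + 3 \cdot 2\right) \left(-28\right) = \left(1 + 6\right) \left(-28\right) = 7 \left(-28\right) = -196$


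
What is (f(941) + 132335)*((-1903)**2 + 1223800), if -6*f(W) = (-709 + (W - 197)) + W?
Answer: 1921207737053/3 ≈ 6.4040e+11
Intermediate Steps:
f(W) = 151 - W/3 (f(W) = -((-709 + (W - 197)) + W)/6 = -((-709 + (-197 + W)) + W)/6 = -((-906 + W) + W)/6 = -(-906 + 2*W)/6 = 151 - W/3)
(f(941) + 132335)*((-1903)**2 + 1223800) = ((151 - 1/3*941) + 132335)*((-1903)**2 + 1223800) = ((151 - 941/3) + 132335)*(3621409 + 1223800) = (-488/3 + 132335)*4845209 = (396517/3)*4845209 = 1921207737053/3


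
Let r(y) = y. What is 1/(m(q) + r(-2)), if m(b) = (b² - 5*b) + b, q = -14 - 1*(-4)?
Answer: 1/138 ≈ 0.0072464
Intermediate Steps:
q = -10 (q = -14 + 4 = -10)
m(b) = b² - 4*b
1/(m(q) + r(-2)) = 1/(-10*(-4 - 10) - 2) = 1/(-10*(-14) - 2) = 1/(140 - 2) = 1/138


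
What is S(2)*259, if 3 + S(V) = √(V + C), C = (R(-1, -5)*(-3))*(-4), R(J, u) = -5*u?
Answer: -777 + 259*√302 ≈ 3723.9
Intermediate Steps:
C = 300 (C = (-5*(-5)*(-3))*(-4) = (25*(-3))*(-4) = -75*(-4) = 300)
S(V) = -3 + √(300 + V) (S(V) = -3 + √(V + 300) = -3 + √(300 + V))
S(2)*259 = (-3 + √(300 + 2))*259 = (-3 + √302)*259 = -777 + 259*√302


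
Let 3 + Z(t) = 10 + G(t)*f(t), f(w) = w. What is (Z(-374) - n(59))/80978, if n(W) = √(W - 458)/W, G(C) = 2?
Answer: -39/4262 - I*√399/4777702 ≈ -0.0091506 - 4.1809e-6*I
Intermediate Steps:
n(W) = √(-458 + W)/W
Z(t) = 7 + 2*t (Z(t) = -3 + (10 + 2*t) = 7 + 2*t)
(Z(-374) - n(59))/80978 = ((7 + 2*(-374)) - √(-458 + 59)/59)/80978 = ((7 - 748) - √(-399)/59)*(1/80978) = (-741 - I*√399/59)*(1/80978) = -39/4262 - I*√399/4777702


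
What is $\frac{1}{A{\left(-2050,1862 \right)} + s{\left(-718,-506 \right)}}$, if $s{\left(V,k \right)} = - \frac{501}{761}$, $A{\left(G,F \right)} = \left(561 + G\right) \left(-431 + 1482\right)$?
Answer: $- \frac{761}{1190919080} \approx -6.39 \cdot 10^{-7}$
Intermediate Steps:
$A{\left(G,F \right)} = 589611 + 1051 G$ ($A{\left(G,F \right)} = \left(561 + G\right) 1051 = 589611 + 1051 G$)
$s{\left(V,k \right)} = - \frac{501}{761}$ ($s{\left(V,k \right)} = \left(-501\right) \frac{1}{761} = - \frac{501}{761}$)
$\frac{1}{A{\left(-2050,1862 \right)} + s{\left(-718,-506 \right)}} = \frac{1}{\left(589611 + 1051 \left(-2050\right)\right) - \frac{501}{761}} = \frac{1}{\left(589611 - 2154550\right) - \frac{501}{761}} = \frac{1}{-1564939 - \frac{501}{761}} = \frac{1}{- \frac{1190919080}{761}} = - \frac{761}{1190919080}$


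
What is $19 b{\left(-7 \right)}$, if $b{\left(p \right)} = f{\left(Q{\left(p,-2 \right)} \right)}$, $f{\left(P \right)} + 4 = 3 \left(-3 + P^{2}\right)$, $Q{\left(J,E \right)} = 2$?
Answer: $-19$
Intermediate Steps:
$f{\left(P \right)} = -13 + 3 P^{2}$ ($f{\left(P \right)} = -4 + 3 \left(-3 + P^{2}\right) = -4 + \left(-9 + 3 P^{2}\right) = -13 + 3 P^{2}$)
$b{\left(p \right)} = -1$ ($b{\left(p \right)} = -13 + 3 \cdot 2^{2} = -13 + 3 \cdot 4 = -13 + 12 = -1$)
$19 b{\left(-7 \right)} = 19 \left(-1\right) = -19$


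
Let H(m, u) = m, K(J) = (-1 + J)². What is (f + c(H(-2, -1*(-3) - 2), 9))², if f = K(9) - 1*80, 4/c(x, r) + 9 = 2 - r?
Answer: 4225/16 ≈ 264.06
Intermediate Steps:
c(x, r) = 4/(-7 - r) (c(x, r) = 4/(-9 + (2 - r)) = 4/(-7 - r))
f = -16 (f = (-1 + 9)² - 1*80 = 8² - 80 = 64 - 80 = -16)
(f + c(H(-2, -1*(-3) - 2), 9))² = (-16 - 4/(7 + 9))² = (-16 - 4/16)² = (-16 - 4*1/16)² = (-16 - ¼)² = (-65/4)² = 4225/16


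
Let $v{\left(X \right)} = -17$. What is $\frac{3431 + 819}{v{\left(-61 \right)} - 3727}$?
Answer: $- \frac{2125}{1872} \approx -1.1351$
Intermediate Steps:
$\frac{3431 + 819}{v{\left(-61 \right)} - 3727} = \frac{3431 + 819}{-17 - 3727} = \frac{4250}{-3744} = 4250 \left(- \frac{1}{3744}\right) = - \frac{2125}{1872}$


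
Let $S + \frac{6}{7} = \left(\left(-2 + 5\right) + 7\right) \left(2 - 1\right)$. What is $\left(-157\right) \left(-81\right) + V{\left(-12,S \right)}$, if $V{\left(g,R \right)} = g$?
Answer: $12705$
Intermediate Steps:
$S = \frac{64}{7}$ ($S = - \frac{6}{7} + \left(\left(-2 + 5\right) + 7\right) \left(2 - 1\right) = - \frac{6}{7} + \left(3 + 7\right) 1 = - \frac{6}{7} + 10 \cdot 1 = - \frac{6}{7} + 10 = \frac{64}{7} \approx 9.1429$)
$\left(-157\right) \left(-81\right) + V{\left(-12,S \right)} = \left(-157\right) \left(-81\right) - 12 = 12717 - 12 = 12705$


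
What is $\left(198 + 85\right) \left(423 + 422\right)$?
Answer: $239135$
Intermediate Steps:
$\left(198 + 85\right) \left(423 + 422\right) = 283 \cdot 845 = 239135$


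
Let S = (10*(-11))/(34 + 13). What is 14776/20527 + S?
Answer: -1563498/964769 ≈ -1.6206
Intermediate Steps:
S = -110/47 ≈ -2.3404
14776/20527 + S = 14776/20527 - 110/47 = -1563498/964769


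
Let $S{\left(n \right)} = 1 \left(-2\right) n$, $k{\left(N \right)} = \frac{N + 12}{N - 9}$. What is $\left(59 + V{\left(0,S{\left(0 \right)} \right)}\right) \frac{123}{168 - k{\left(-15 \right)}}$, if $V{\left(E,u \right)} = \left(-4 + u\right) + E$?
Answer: $\frac{54120}{1343} \approx 40.298$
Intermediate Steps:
$k{\left(N \right)} = \frac{12 + N}{-9 + N}$
$S{\left(n \right)} = - 2 n$
$V{\left(E,u \right)} = -4 + E + u$
$\left(59 + V{\left(0,S{\left(0 \right)} \right)}\right) \frac{123}{168 - k{\left(-15 \right)}} = \left(59 - 4\right) \frac{123}{168 - \frac{12 - 15}{-9 - 15}} = \left(59 + \left(-4 + 0 + 0\right)\right) \frac{123}{168 - \frac{1}{-24} \left(-3\right)} = \left(59 - 4\right) \frac{123}{168 - \left(- \frac{1}{24}\right) \left(-3\right)} = 55 \frac{123}{168 - \frac{1}{8}} = 55 \frac{123}{\frac{1343}{8}} = 55 \cdot 123 \cdot \frac{8}{1343} = 55 \cdot \frac{984}{1343} = \frac{54120}{1343}$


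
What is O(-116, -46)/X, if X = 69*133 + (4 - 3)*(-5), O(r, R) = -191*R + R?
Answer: 2185/2293 ≈ 0.95290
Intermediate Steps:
O(r, R) = -190*R
X = 9172 (X = 9177 + 1*(-5) = 9177 - 5 = 9172)
O(-116, -46)/X = -190*(-46)/9172 = 8740*(1/9172) = 2185/2293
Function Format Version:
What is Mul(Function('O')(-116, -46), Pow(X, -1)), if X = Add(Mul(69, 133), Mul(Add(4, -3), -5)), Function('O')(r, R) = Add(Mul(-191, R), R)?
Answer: Rational(2185, 2293) ≈ 0.95290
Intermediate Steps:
Function('O')(r, R) = Mul(-190, R)
X = 9172 (X = Add(9177, Mul(1, -5)) = Add(9177, -5) = 9172)
Mul(Function('O')(-116, -46), Pow(X, -1)) = Mul(Mul(-190, -46), Pow(9172, -1)) = Mul(8740, Rational(1, 9172)) = Rational(2185, 2293)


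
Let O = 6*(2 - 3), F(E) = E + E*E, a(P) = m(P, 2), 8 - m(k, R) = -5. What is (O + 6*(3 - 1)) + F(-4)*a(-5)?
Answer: 162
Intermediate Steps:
m(k, R) = 13 (m(k, R) = 8 - 1*(-5) = 8 + 5 = 13)
a(P) = 13
F(E) = E + E²
O = -6 (O = 6*(-1) = -6)
(O + 6*(3 - 1)) + F(-4)*a(-5) = (-6 + 6*(3 - 1)) - 4*(1 - 4)*13 = (-6 + 6*2) - 4*(-3)*13 = (-6 + 12) + 12*13 = 6 + 156 = 162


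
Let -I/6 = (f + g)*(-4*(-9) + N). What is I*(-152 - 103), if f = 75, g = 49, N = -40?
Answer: -758880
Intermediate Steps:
I = 2976 (I = -6*(75 + 49)*(-4*(-9) - 40) = -744*(36 - 40) = -744*(-4) = -6*(-496) = 2976)
I*(-152 - 103) = 2976*(-152 - 103) = 2976*(-255) = -758880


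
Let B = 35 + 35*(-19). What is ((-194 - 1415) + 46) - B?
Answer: -933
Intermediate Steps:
B = -630 (B = 35 - 665 = -630)
((-194 - 1415) + 46) - B = ((-194 - 1415) + 46) - 1*(-630) = (-1609 + 46) + 630 = -1563 + 630 = -933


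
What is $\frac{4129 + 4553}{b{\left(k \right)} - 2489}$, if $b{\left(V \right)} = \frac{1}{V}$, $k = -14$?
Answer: $- \frac{121548}{34847} \approx -3.488$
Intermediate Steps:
$\frac{4129 + 4553}{b{\left(k \right)} - 2489} = \frac{4129 + 4553}{\frac{1}{-14} - 2489} = \frac{8682}{- \frac{1}{14} - 2489} = \frac{8682}{- \frac{34847}{14}} = 8682 \left(- \frac{14}{34847}\right) = - \frac{121548}{34847}$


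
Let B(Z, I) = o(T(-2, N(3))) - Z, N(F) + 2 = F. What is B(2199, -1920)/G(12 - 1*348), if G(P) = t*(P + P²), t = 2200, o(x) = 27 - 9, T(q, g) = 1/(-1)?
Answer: -727/82544000 ≈ -8.8074e-6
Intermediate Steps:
N(F) = -2 + F
T(q, g) = -1
o(x) = 18
B(Z, I) = 18 - Z
G(P) = 2200*P + 2200*P² (G(P) = 2200*(P + P²) = 2200*P + 2200*P²)
B(2199, -1920)/G(12 - 1*348) = (18 - 1*2199)/((2200*(12 - 1*348)*(1 + (12 - 1*348)))) = (18 - 2199)/((2200*(12 - 348)*(1 + (12 - 348)))) = -2181*(-1/(739200*(1 - 336))) = -2181/(2200*(-336)*(-335)) = -2181/247632000 = -2181*1/247632000 = -727/82544000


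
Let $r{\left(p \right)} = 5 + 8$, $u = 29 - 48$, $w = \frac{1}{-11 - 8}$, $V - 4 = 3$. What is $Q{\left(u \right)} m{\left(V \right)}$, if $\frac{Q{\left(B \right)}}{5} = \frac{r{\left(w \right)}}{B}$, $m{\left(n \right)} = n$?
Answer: $- \frac{455}{19} \approx -23.947$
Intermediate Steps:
$V = 7$ ($V = 4 + 3 = 7$)
$w = - \frac{1}{19}$ ($w = \frac{1}{-19} = - \frac{1}{19} \approx -0.052632$)
$u = -19$
$r{\left(p \right)} = 13$
$Q{\left(B \right)} = \frac{65}{B}$ ($Q{\left(B \right)} = 5 \frac{13}{B} = \frac{65}{B}$)
$Q{\left(u \right)} m{\left(V \right)} = \frac{65}{-19} \cdot 7 = 65 \left(- \frac{1}{19}\right) 7 = \left(- \frac{65}{19}\right) 7 = - \frac{455}{19}$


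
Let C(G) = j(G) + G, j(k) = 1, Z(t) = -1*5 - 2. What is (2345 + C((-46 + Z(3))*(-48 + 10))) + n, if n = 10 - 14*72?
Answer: 3362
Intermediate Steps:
n = -998 (n = 10 - 1008 = -998)
Z(t) = -7 (Z(t) = -5 - 2 = -7)
C(G) = 1 + G
(2345 + C((-46 + Z(3))*(-48 + 10))) + n = (2345 + (1 + (-46 - 7)*(-48 + 10))) - 998 = (2345 + (1 - 53*(-38))) - 998 = (2345 + (1 + 2014)) - 998 = (2345 + 2015) - 998 = 4360 - 998 = 3362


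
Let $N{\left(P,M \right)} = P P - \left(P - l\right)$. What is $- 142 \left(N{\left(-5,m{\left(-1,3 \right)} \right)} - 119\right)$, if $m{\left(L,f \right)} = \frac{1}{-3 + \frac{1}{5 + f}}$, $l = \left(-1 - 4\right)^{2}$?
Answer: $9088$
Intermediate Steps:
$l = 25$ ($l = \left(-5\right)^{2} = 25$)
$N{\left(P,M \right)} = 25 + P^{2} - P$ ($N{\left(P,M \right)} = P P - \left(-25 + P\right) = P^{2} - \left(-25 + P\right) = 25 + P^{2} - P$)
$- 142 \left(N{\left(-5,m{\left(-1,3 \right)} \right)} - 119\right) = - 142 \left(\left(25 + \left(-5\right)^{2} - -5\right) - 119\right) = - 142 \left(\left(25 + 25 + 5\right) - 119\right) = - 142 \left(55 - 119\right) = \left(-142\right) \left(-64\right) = 9088$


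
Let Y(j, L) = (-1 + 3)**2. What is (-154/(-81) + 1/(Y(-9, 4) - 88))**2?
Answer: 18361225/5143824 ≈ 3.5696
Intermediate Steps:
Y(j, L) = 4 (Y(j, L) = 2**2 = 4)
(-154/(-81) + 1/(Y(-9, 4) - 88))**2 = (-154/(-81) + 1/(4 - 88))**2 = (-154*(-1/81) + 1/(-84))**2 = (154/81 - 1/84)**2 = (4285/2268)**2 = 18361225/5143824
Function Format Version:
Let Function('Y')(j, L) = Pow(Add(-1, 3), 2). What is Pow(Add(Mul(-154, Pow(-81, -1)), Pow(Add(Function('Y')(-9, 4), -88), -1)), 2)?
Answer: Rational(18361225, 5143824) ≈ 3.5696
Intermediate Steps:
Function('Y')(j, L) = 4 (Function('Y')(j, L) = Pow(2, 2) = 4)
Pow(Add(Mul(-154, Pow(-81, -1)), Pow(Add(Function('Y')(-9, 4), -88), -1)), 2) = Pow(Add(Mul(-154, Pow(-81, -1)), Pow(Add(4, -88), -1)), 2) = Pow(Add(Mul(-154, Rational(-1, 81)), Pow(-84, -1)), 2) = Pow(Add(Rational(154, 81), Rational(-1, 84)), 2) = Pow(Rational(4285, 2268), 2) = Rational(18361225, 5143824)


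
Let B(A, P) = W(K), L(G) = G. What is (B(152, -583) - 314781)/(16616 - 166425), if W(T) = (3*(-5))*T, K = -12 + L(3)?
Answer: 314646/149809 ≈ 2.1003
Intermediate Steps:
K = -9 (K = -12 + 3 = -9)
W(T) = -15*T
B(A, P) = 135 (B(A, P) = -15*(-9) = 135)
(B(152, -583) - 314781)/(16616 - 166425) = (135 - 314781)/(16616 - 166425) = -314646/(-149809) = -314646*(-1/149809) = 314646/149809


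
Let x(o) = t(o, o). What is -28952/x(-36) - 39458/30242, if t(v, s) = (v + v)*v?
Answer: -61115095/4899204 ≈ -12.474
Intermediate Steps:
t(v, s) = 2*v**2 (t(v, s) = (2*v)*v = 2*v**2)
x(o) = 2*o**2
-28952/x(-36) - 39458/30242 = -28952/(2*(-36)**2) - 39458/30242 = -28952/(2*1296) - 39458*1/30242 = -28952/2592 - 19729/15121 = -28952*1/2592 - 19729/15121 = -3619/324 - 19729/15121 = -61115095/4899204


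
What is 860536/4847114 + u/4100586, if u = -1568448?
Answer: -48496956964/236619140581 ≈ -0.20496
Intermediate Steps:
860536/4847114 + u/4100586 = 860536/4847114 - 1568448/4100586 = 860536*(1/4847114) - 1568448*1/4100586 = 430268/2423557 - 37344/97633 = -48496956964/236619140581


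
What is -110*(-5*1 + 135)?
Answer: -14300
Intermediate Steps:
-110*(-5*1 + 135) = -110*(-5 + 135) = -110*130 = -14300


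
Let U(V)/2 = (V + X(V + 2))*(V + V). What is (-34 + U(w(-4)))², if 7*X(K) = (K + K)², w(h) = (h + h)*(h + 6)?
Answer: 38167684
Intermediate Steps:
w(h) = 2*h*(6 + h) (w(h) = (2*h)*(6 + h) = 2*h*(6 + h))
X(K) = 4*K²/7 (X(K) = (K + K)²/7 = (2*K)²/7 = (4*K²)/7 = 4*K²/7)
U(V) = 4*V*(V + 4*(2 + V)²/7) (U(V) = 2*((V + 4*(V + 2)²/7)*(V + V)) = 2*((V + 4*(2 + V)²/7)*(2*V)) = 2*(2*V*(V + 4*(2 + V)²/7)) = 4*V*(V + 4*(2 + V)²/7))
(-34 + U(w(-4)))² = (-34 + 4*(2*(-4)*(6 - 4))*(4*(2 + 2*(-4)*(6 - 4))² + 7*(2*(-4)*(6 - 4)))/7)² = (-34 + 4*(2*(-4)*2)*(4*(2 + 2*(-4)*2)² + 7*(2*(-4)*2))/7)² = (-34 + (4/7)*(-16)*(4*(2 - 16)² + 7*(-16)))² = (-34 + (4/7)*(-16)*(4*(-14)² - 112))² = (-34 + (4/7)*(-16)*(4*196 - 112))² = (-34 + (4/7)*(-16)*(784 - 112))² = (-34 + (4/7)*(-16)*672)² = (-34 - 6144)² = (-6178)² = 38167684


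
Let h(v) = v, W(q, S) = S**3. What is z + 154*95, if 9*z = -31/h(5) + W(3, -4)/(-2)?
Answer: 219493/15 ≈ 14633.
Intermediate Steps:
z = 43/15 (z = (-31/5 + (-4)**3/(-2))/9 = (-31*1/5 - 64*(-1/2))/9 = (-31/5 + 32)/9 = (1/9)*(129/5) = 43/15 ≈ 2.8667)
z + 154*95 = 43/15 + 154*95 = 43/15 + 14630 = 219493/15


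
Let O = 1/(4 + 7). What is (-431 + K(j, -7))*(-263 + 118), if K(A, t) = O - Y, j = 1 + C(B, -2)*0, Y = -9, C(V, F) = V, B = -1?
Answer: 672945/11 ≈ 61177.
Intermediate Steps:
O = 1/11 ≈ 0.090909
j = 1 (j = 1 - 1*0 = 1 + 0 = 1)
K(A, t) = 100/11 (K(A, t) = 1/11 - 1*(-9) = 1/11 + 9 = 100/11)
(-431 + K(j, -7))*(-263 + 118) = (-431 + 100/11)*(-263 + 118) = -4641/11*(-145) = 672945/11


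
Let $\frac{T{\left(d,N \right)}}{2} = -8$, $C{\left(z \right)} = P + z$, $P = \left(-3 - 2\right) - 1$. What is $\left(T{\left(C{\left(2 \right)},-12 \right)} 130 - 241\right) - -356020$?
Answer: $353699$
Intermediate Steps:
$P = -6$ ($P = \left(-3 - 2\right) - 1 = -5 - 1 = -6$)
$C{\left(z \right)} = -6 + z$
$T{\left(d,N \right)} = -16$ ($T{\left(d,N \right)} = 2 \left(-8\right) = -16$)
$\left(T{\left(C{\left(2 \right)},-12 \right)} 130 - 241\right) - -356020 = \left(\left(-16\right) 130 - 241\right) - -356020 = \left(-2080 - 241\right) + 356020 = -2321 + 356020 = 353699$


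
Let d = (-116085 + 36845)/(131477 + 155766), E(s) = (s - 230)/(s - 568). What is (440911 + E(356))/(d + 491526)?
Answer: 13424733331229/14965856299268 ≈ 0.89702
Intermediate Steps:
E(s) = (-230 + s)/(-568 + s)
d = -79240/287243 ≈ -0.27586
(440911 + E(356))/(d + 491526) = (440911 + (-230 + 356)/(-568 + 356))/(-79240/287243 + 491526) = (440911 + 126/(-212))/(141187323578/287243) = (440911 - 1/212*126)*(287243/141187323578) = (440911 - 63/106)*(287243/141187323578) = (46736503/106)*(287243/141187323578) = 13424733331229/14965856299268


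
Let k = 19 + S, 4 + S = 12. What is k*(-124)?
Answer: -3348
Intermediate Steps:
S = 8 (S = -4 + 12 = 8)
k = 27 (k = 19 + 8 = 27)
k*(-124) = 27*(-124) = -3348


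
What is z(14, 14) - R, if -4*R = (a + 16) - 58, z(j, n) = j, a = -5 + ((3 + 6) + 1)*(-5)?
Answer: -41/4 ≈ -10.250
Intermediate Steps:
a = -55 (a = -5 + (9 + 1)*(-5) = -5 + 10*(-5) = -5 - 50 = -55)
R = 97/4 (R = -((-55 + 16) - 58)/4 = -(-39 - 58)/4 = -¼*(-97) = 97/4 ≈ 24.250)
z(14, 14) - R = 14 - 1*97/4 = 14 - 97/4 = -41/4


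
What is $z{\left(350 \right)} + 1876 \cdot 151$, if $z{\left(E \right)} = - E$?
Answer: $282926$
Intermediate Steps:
$z{\left(350 \right)} + 1876 \cdot 151 = \left(-1\right) 350 + 1876 \cdot 151 = -350 + 283276 = 282926$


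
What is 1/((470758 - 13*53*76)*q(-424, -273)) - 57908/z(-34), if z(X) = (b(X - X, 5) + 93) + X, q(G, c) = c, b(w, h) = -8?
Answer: -734926912483/647255518 ≈ -1135.5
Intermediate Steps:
z(X) = 85 + X (z(X) = (-8 + 93) + X = 85 + X)
1/((470758 - 13*53*76)*q(-424, -273)) - 57908/z(-34) = 1/((470758 - 13*53*76)*(-273)) - 57908/(85 - 34) = -1/273/(470758 - 689*76) - 57908/51 = -1/273/(470758 - 52364) - 57908*1/51 = -1/273/418394 - 57908/51 = (1/418394)*(-1/273) - 57908/51 = -1/114221562 - 57908/51 = -734926912483/647255518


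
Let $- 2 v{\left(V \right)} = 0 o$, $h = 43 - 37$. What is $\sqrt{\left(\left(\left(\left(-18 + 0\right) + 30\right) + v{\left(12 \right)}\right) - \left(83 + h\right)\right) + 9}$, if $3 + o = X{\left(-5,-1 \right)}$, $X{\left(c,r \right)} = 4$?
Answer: $2 i \sqrt{17} \approx 8.2462 i$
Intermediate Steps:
$o = 1$ ($o = -3 + 4 = 1$)
$h = 6$
$v{\left(V \right)} = 0$ ($v{\left(V \right)} = - \frac{0 \cdot 1}{2} = \left(- \frac{1}{2}\right) 0 = 0$)
$\sqrt{\left(\left(\left(\left(-18 + 0\right) + 30\right) + v{\left(12 \right)}\right) - \left(83 + h\right)\right) + 9} = \sqrt{\left(\left(\left(\left(-18 + 0\right) + 30\right) + 0\right) - 89\right) + 9} = \sqrt{\left(\left(\left(-18 + 30\right) + 0\right) - 89\right) + 9} = \sqrt{\left(\left(12 + 0\right) - 89\right) + 9} = \sqrt{\left(12 - 89\right) + 9} = \sqrt{-77 + 9} = \sqrt{-68} = 2 i \sqrt{17}$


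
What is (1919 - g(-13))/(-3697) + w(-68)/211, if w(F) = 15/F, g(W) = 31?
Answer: -27144479/53044556 ≈ -0.51173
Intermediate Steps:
(1919 - g(-13))/(-3697) + w(-68)/211 = (1919 - 1*31)/(-3697) + (15/(-68))/211 = (1919 - 31)*(-1/3697) + (15*(-1/68))*(1/211) = 1888*(-1/3697) - 15/68*1/211 = -1888/3697 - 15/14348 = -27144479/53044556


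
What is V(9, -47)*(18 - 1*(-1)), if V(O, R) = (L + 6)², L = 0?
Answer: 684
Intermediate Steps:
V(O, R) = 36 (V(O, R) = (0 + 6)² = 6² = 36)
V(9, -47)*(18 - 1*(-1)) = 36*(18 - 1*(-1)) = 36*(18 + 1) = 36*19 = 684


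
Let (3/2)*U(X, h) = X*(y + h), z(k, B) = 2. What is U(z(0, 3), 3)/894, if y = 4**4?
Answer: 518/1341 ≈ 0.38628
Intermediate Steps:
y = 256
U(X, h) = 2*X*(256 + h)/3 (U(X, h) = 2*(X*(256 + h))/3 = 2*X*(256 + h)/3)
U(z(0, 3), 3)/894 = ((2/3)*2*(256 + 3))/894 = ((2/3)*2*259)*(1/894) = (1036/3)*(1/894) = 518/1341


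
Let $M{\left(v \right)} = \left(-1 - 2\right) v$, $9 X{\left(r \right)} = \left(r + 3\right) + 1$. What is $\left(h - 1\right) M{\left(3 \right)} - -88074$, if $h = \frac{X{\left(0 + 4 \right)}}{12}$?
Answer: $\frac{264247}{3} \approx 88082.0$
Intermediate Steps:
$X{\left(r \right)} = \frac{4}{9} + \frac{r}{9}$ ($X{\left(r \right)} = \frac{\left(r + 3\right) + 1}{9} = \frac{\left(3 + r\right) + 1}{9} = \frac{4 + r}{9} = \frac{4}{9} + \frac{r}{9}$)
$M{\left(v \right)} = - 3 v$
$h = \frac{2}{27}$ ($h = \frac{\frac{4}{9} + \frac{0 + 4}{9}}{12} = \left(\frac{4}{9} + \frac{1}{9} \cdot 4\right) \frac{1}{12} = \left(\frac{4}{9} + \frac{4}{9}\right) \frac{1}{12} = \frac{8}{9} \cdot \frac{1}{12} = \frac{2}{27} \approx 0.074074$)
$\left(h - 1\right) M{\left(3 \right)} - -88074 = \left(\frac{2}{27} - 1\right) \left(\left(-3\right) 3\right) - -88074 = \left(- \frac{25}{27}\right) \left(-9\right) + 88074 = \frac{25}{3} + 88074 = \frac{264247}{3}$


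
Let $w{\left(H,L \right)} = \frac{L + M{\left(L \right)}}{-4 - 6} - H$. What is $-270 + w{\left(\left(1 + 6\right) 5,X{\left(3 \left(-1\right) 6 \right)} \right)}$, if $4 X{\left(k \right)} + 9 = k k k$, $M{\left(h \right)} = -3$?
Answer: $- \frac{6347}{40} \approx -158.68$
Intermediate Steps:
$X{\left(k \right)} = - \frac{9}{4} + \frac{k^{3}}{4}$ ($X{\left(k \right)} = - \frac{9}{4} + \frac{k k k}{4} = - \frac{9}{4} + \frac{k k^{2}}{4} = - \frac{9}{4} + \frac{k^{3}}{4}$)
$w{\left(H,L \right)} = \frac{3}{10} - H - \frac{L}{10}$ ($w{\left(H,L \right)} = \frac{L - 3}{-4 - 6} - H = \frac{-3 + L}{-10} - H = \left(-3 + L\right) \left(- \frac{1}{10}\right) - H = \left(\frac{3}{10} - \frac{L}{10}\right) - H = \frac{3}{10} - H - \frac{L}{10}$)
$-270 + w{\left(\left(1 + 6\right) 5,X{\left(3 \left(-1\right) 6 \right)} \right)} = -270 - \left(- \frac{3}{10} + \frac{- \frac{9}{4} + \frac{\left(3 \left(-1\right) 6\right)^{3}}{4}}{10} + \left(1 + 6\right) 5\right) = -270 - \left(- \frac{3}{10} + 35 + \frac{- \frac{9}{4} + \frac{\left(\left(-3\right) 6\right)^{3}}{4}}{10}\right) = -270 - \left(\frac{347}{10} + \frac{- \frac{9}{4} + \frac{\left(-18\right)^{3}}{4}}{10}\right) = -270 - \left(\frac{347}{10} + \frac{- \frac{9}{4} + \frac{1}{4} \left(-5832\right)}{10}\right) = -270 - \left(\frac{347}{10} + \frac{- \frac{9}{4} - 1458}{10}\right) = -270 - - \frac{4453}{40} = -270 + \left(\frac{3}{10} - 35 + \frac{5841}{40}\right) = -270 + \frac{4453}{40} = - \frac{6347}{40}$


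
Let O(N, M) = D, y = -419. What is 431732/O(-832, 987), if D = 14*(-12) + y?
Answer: -431732/587 ≈ -735.49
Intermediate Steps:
D = -587 (D = 14*(-12) - 419 = -168 - 419 = -587)
O(N, M) = -587
431732/O(-832, 987) = 431732/(-587) = 431732*(-1/587) = -431732/587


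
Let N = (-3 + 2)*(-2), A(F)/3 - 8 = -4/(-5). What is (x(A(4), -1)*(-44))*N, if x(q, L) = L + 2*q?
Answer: -22792/5 ≈ -4558.4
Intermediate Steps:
A(F) = 132/5 (A(F) = 24 + 3*(-4/(-5)) = 24 + 3*(-4*(-1/5)) = 24 + 3*(4/5) = 24 + 12/5 = 132/5)
N = 2 (N = -1*(-2) = 2)
(x(A(4), -1)*(-44))*N = ((-1 + 2*(132/5))*(-44))*2 = ((-1 + 264/5)*(-44))*2 = ((259/5)*(-44))*2 = -11396/5*2 = -22792/5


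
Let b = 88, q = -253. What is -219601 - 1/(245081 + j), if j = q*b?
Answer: -48930836018/222817 ≈ -2.1960e+5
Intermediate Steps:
j = -22264 (j = -253*88 = -22264)
-219601 - 1/(245081 + j) = -219601 - 1/(245081 - 22264) = -219601 - 1/222817 = -48930836018/222817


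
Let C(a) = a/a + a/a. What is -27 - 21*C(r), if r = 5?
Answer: -69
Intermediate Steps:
C(a) = 2 (C(a) = 1 + 1 = 2)
-27 - 21*C(r) = -27 - 21*2 = -27 - 42 = -69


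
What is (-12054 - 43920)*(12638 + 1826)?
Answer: -809607936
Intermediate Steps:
(-12054 - 43920)*(12638 + 1826) = -55974*14464 = -809607936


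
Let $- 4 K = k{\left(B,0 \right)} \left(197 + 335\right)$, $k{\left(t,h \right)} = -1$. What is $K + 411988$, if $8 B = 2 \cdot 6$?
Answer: $412121$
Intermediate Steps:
$B = \frac{3}{2}$ ($B = \frac{2 \cdot 6}{8} = \frac{1}{8} \cdot 12 = \frac{3}{2} \approx 1.5$)
$K = 133$ ($K = - \frac{\left(-1\right) \left(197 + 335\right)}{4} = - \frac{\left(-1\right) 532}{4} = \left(- \frac{1}{4}\right) \left(-532\right) = 133$)
$K + 411988 = 133 + 411988 = 412121$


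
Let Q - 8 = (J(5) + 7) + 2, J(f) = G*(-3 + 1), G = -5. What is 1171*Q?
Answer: 31617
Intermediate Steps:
J(f) = 10 (J(f) = -5*(-3 + 1) = -5*(-2) = 10)
Q = 27 (Q = 8 + ((10 + 7) + 2) = 8 + (17 + 2) = 8 + 19 = 27)
1171*Q = 1171*27 = 31617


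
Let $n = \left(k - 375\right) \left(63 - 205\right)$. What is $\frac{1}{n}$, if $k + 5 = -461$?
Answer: $\frac{1}{119422} \approx 8.3737 \cdot 10^{-6}$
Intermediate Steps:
$k = -466$ ($k = -5 - 461 = -466$)
$n = 119422$ ($n = \left(-466 - 375\right) \left(63 - 205\right) = \left(-841\right) \left(-142\right) = 119422$)
$\frac{1}{n} = \frac{1}{119422}$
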